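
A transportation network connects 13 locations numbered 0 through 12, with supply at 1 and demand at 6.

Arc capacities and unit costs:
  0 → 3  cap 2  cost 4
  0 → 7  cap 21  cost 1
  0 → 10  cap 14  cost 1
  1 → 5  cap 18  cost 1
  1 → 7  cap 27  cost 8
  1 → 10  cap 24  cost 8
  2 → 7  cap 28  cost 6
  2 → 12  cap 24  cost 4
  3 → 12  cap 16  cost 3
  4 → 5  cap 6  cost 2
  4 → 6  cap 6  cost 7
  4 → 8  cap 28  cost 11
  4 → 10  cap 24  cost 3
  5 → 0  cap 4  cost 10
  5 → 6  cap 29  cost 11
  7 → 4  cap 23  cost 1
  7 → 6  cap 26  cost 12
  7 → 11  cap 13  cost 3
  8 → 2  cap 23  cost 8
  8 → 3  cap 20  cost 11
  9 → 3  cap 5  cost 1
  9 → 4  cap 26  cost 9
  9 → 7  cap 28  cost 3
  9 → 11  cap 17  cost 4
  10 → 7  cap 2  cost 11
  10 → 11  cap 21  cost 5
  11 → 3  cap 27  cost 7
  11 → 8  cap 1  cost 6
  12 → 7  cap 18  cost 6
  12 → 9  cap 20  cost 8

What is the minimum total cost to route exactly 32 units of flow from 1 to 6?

Minimum cost for 32 units: 472

shortest-cost path #1: 1→5→6 push 18 @ unit cost 12 (adds 216)
shortest-cost path #2: 1→7→4→6 push 6 @ unit cost 16 (adds 96)
shortest-cost path #3: 1→7→6 push 8 @ unit cost 20 (adds 160)
total cost = 472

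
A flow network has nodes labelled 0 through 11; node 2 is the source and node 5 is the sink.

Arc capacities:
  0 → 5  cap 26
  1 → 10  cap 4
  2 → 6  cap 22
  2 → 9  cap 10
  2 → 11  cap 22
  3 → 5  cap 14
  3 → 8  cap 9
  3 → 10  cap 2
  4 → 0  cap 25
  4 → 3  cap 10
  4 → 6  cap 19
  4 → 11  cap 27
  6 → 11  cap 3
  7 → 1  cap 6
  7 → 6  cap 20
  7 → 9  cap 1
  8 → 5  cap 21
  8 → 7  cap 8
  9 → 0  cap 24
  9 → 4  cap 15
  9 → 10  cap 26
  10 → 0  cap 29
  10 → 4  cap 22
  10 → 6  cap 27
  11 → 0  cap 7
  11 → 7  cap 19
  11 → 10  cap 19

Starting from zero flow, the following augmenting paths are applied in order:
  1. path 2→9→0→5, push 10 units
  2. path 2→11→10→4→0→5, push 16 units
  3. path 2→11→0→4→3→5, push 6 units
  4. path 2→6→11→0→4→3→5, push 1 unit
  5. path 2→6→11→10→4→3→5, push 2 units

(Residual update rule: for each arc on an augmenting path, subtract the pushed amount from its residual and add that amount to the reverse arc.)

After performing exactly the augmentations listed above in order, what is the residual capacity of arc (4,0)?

after path 1 (2→9→0→5, push 10): res(4,0)=25
after path 2 (2→11→10→4→0→5, push 16): res(4,0)=9
after path 3 (2→11→0→4→3→5, push 6): res(4,0)=15
after path 4 (2→6→11→0→4→3→5, push 1): res(4,0)=16
after path 5 (2→6→11→10→4→3→5, push 2): res(4,0)=16

Residual capacity of (4,0): 16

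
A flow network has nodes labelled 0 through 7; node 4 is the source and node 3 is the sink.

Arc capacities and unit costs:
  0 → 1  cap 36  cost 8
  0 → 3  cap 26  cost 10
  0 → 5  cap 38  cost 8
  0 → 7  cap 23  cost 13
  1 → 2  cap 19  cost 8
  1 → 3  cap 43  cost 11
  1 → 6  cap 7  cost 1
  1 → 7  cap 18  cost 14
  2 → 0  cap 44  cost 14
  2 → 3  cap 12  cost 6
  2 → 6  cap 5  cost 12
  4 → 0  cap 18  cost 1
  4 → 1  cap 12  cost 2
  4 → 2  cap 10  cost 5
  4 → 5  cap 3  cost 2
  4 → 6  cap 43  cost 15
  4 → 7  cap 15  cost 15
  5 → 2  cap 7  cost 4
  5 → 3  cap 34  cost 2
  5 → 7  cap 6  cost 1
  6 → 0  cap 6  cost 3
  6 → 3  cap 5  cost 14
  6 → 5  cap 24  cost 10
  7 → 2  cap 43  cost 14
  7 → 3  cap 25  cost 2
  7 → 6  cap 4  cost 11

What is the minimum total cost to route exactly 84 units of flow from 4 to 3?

Minimum cost for 84 units: 1435

shortest-cost path #1: 4→5→3 push 3 @ unit cost 4 (adds 12)
shortest-cost path #2: 4→0→3 push 18 @ unit cost 11 (adds 198)
shortest-cost path #3: 4→2→3 push 10 @ unit cost 11 (adds 110)
shortest-cost path #4: 4→1→3 push 12 @ unit cost 13 (adds 156)
shortest-cost path #5: 4→7→3 push 15 @ unit cost 17 (adds 255)
shortest-cost path #6: 4→6→5→3 push 24 @ unit cost 27 (adds 648)
shortest-cost path #7: 4→6→0→3 push 2 @ unit cost 28 (adds 56)
total cost = 1435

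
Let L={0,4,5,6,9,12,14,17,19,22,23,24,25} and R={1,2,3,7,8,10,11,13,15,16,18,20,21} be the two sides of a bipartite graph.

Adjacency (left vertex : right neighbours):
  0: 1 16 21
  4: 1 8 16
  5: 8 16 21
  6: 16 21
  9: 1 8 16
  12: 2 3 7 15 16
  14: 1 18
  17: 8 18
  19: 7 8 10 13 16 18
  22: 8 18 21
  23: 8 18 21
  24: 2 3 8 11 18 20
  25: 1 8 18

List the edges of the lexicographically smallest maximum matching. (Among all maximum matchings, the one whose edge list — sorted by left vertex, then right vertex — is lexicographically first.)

Lex-smallest maximum matching: {(0,1), (4,8), (5,16), (6,21), (12,2), (14,18), (19,7), (24,3)}

|M| = 8 (so the lex-smallest maximum matching has 8 edges)
process left vertices in ascending order; for each, take the smallest-labelled available neighbour that still permits 8 edges overall, or leave it unmatched if none does
lex-smallest matching: {0-1, 4-8, 5-16, 6-21, 12-2, 14-18, 19-7, 24-3}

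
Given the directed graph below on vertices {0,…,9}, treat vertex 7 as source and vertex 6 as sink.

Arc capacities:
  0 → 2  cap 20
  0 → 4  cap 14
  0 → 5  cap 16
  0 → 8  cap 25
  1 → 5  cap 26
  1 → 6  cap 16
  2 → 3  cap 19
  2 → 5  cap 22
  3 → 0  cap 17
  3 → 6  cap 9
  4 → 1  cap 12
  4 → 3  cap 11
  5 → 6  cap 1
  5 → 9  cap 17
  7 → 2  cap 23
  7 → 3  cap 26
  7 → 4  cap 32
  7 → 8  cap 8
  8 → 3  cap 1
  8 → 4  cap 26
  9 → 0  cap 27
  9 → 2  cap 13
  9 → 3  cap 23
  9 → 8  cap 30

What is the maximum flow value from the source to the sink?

Maximum flow value: 22

augment #1: 7→3→6 bottleneck 9, total now 9
augment #2: 7→2→5→6 bottleneck 1, total now 10
augment #3: 7→4→1→6 bottleneck 12, total now 22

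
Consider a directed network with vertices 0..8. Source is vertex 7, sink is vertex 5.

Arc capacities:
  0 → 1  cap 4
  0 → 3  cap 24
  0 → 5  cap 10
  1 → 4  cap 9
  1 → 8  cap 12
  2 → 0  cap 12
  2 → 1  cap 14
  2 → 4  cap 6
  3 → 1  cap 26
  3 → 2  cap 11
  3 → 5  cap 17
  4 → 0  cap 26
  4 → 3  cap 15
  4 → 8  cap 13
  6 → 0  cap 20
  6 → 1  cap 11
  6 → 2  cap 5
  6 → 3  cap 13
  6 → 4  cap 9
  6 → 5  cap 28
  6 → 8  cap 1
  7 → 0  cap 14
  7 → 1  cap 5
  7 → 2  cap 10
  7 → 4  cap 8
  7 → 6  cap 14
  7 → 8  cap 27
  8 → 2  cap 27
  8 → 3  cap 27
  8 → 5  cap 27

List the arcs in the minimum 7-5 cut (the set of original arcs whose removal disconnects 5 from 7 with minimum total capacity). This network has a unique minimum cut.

Min-cut arcs: {(0,5), (3,5), (7,6), (8,5)} (total capacity 68)

augment #1: 7→0→5 push 10
augment #2: 7→6→5 push 14
augment #3: 7→8→5 push 27
augment #4: 7→0→3→5 push 4
augment #5: 7→4→3→5 push 8
augment #6: 7→1→4→3→5 push 5
max flow = 68; residual-reachable set from 7 gives S-side
cut edges (S→T): {(0,5), (3,5), (7,6), (8,5)} total cap 68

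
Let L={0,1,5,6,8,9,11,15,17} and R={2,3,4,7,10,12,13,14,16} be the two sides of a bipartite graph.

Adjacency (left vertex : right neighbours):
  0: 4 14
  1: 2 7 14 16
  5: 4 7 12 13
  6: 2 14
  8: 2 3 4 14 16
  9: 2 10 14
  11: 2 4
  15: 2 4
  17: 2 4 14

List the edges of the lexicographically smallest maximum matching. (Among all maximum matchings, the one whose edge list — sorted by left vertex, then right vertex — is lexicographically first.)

Lex-smallest maximum matching: {(0,4), (1,7), (5,12), (6,2), (8,3), (9,10), (17,14)}

|M| = 7 (so the lex-smallest maximum matching has 7 edges)
process left vertices in ascending order; for each, take the smallest-labelled available neighbour that still permits 7 edges overall, or leave it unmatched if none does
lex-smallest matching: {0-4, 1-7, 5-12, 6-2, 8-3, 9-10, 17-14}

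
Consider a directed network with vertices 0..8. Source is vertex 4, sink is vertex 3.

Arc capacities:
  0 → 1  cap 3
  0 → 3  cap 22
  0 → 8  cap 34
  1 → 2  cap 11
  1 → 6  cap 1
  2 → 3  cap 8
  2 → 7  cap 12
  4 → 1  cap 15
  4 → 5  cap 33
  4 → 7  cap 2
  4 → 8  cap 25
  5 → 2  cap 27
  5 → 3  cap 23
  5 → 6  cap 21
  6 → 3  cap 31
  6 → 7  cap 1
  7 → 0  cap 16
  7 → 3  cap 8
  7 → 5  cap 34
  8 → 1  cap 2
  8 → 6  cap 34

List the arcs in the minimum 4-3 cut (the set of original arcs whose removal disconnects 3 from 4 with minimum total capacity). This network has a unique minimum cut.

augment #1: 4→5→3 push 23
augment #2: 4→7→3 push 2
augment #3: 4→1→2→3 push 8
augment #4: 4→1→6→3 push 1
augment #5: 4→5→6→3 push 10
augment #6: 4→8→6→3 push 20
augment #7: 4→1→2→7→3 push 3
augment #8: 4→8→6→7→3 push 1
augment #9: 4→8→6→5→2→7→3 push 2
augment #10: 4→8→6→5→2→7→0→3 push 2
max flow = 72; residual-reachable set from 4 gives S-side
cut edges (S→T): {(1,2), (1,6), (4,5), (4,7), (4,8)} total cap 72

Min-cut arcs: {(1,2), (1,6), (4,5), (4,7), (4,8)} (total capacity 72)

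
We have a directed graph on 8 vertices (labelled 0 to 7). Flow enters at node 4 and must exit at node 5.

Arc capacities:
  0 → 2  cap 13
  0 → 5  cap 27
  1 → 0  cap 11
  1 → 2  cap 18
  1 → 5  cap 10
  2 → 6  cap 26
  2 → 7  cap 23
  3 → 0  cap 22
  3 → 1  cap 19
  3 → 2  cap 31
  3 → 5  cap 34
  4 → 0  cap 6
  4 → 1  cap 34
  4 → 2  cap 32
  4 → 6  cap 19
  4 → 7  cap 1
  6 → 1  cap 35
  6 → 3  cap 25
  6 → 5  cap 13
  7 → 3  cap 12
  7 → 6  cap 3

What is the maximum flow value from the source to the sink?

Maximum flow value: 77

augment #1: 4→0→5 bottleneck 6, total now 6
augment #2: 4→1→5 bottleneck 10, total now 16
augment #3: 4→6→5 bottleneck 13, total now 29
augment #4: 4→1→0→5 bottleneck 11, total now 40
augment #5: 4→6→3→5 bottleneck 6, total now 46
augment #6: 4→7→3→5 bottleneck 1, total now 47
augment #7: 4→2→6→3→5 bottleneck 19, total now 66
augment #8: 4→2→7→3→5 bottleneck 8, total now 74
augment #9: 4→2→7→3→0→5 bottleneck 3, total now 77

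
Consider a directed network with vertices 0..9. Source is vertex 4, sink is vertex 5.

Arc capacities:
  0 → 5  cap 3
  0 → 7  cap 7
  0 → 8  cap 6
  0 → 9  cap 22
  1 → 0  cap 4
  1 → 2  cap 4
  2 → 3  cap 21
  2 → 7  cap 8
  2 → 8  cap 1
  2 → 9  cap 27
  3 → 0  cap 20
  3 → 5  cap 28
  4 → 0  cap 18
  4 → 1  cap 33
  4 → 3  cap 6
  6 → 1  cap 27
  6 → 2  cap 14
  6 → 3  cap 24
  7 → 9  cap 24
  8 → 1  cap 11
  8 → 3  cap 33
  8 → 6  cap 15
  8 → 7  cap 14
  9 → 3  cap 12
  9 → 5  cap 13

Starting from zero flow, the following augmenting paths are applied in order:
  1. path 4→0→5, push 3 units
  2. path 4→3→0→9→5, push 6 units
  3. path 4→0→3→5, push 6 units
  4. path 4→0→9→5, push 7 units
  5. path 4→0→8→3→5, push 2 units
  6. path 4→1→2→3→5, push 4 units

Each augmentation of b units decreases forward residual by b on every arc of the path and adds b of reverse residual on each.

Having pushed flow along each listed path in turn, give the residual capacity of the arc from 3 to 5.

Residual capacity of (3,5): 16

after path 1 (4→0→5, push 3): res(3,5)=28
after path 2 (4→3→0→9→5, push 6): res(3,5)=28
after path 3 (4→0→3→5, push 6): res(3,5)=22
after path 4 (4→0→9→5, push 7): res(3,5)=22
after path 5 (4→0→8→3→5, push 2): res(3,5)=20
after path 6 (4→1→2→3→5, push 4): res(3,5)=16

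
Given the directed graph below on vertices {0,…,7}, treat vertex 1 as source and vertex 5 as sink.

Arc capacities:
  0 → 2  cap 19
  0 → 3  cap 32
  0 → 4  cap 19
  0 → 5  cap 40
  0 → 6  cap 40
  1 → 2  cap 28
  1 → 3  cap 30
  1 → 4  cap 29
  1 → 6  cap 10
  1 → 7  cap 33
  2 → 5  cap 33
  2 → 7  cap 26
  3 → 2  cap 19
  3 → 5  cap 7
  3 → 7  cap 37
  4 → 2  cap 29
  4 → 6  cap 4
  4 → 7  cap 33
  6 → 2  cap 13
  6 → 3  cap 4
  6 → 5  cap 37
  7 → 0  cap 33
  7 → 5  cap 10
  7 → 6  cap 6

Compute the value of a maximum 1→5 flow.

Maximum flow value: 103

augment #1: 1→2→5 bottleneck 28, total now 28
augment #2: 1→3→5 bottleneck 7, total now 35
augment #3: 1→6→5 bottleneck 10, total now 45
augment #4: 1→7→5 bottleneck 10, total now 55
augment #5: 1→3→2→5 bottleneck 5, total now 60
augment #6: 1→4→6→5 bottleneck 4, total now 64
augment #7: 1→7→0→5 bottleneck 23, total now 87
augment #8: 1→3→7→0→5 bottleneck 10, total now 97
augment #9: 1→3→7→6→5 bottleneck 6, total now 103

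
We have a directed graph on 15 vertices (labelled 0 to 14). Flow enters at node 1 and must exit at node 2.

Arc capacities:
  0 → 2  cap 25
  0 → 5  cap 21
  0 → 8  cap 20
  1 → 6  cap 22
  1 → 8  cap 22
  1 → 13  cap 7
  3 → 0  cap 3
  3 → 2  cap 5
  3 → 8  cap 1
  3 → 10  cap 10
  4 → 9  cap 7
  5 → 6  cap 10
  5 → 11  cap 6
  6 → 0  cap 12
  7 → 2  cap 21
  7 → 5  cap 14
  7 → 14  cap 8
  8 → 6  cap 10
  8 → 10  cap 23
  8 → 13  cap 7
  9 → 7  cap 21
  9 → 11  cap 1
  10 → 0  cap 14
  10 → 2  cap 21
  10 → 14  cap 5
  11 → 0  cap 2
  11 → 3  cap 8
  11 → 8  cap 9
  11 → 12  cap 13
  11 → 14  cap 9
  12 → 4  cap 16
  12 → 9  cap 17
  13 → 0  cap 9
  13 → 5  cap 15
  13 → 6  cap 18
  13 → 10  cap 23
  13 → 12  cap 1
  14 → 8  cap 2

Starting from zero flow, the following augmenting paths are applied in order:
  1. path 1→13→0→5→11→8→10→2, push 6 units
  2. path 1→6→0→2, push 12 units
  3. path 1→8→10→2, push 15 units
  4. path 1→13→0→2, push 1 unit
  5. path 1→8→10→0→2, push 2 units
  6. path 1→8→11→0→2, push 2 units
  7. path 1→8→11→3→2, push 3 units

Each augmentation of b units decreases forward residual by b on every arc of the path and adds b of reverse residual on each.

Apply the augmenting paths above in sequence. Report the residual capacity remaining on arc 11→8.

Residual capacity of (11,8): 8

after path 1 (1→13→0→5→11→8→10→2, push 6): res(11,8)=3
after path 2 (1→6→0→2, push 12): res(11,8)=3
after path 3 (1→8→10→2, push 15): res(11,8)=3
after path 4 (1→13→0→2, push 1): res(11,8)=3
after path 5 (1→8→10→0→2, push 2): res(11,8)=3
after path 6 (1→8→11→0→2, push 2): res(11,8)=5
after path 7 (1→8→11→3→2, push 3): res(11,8)=8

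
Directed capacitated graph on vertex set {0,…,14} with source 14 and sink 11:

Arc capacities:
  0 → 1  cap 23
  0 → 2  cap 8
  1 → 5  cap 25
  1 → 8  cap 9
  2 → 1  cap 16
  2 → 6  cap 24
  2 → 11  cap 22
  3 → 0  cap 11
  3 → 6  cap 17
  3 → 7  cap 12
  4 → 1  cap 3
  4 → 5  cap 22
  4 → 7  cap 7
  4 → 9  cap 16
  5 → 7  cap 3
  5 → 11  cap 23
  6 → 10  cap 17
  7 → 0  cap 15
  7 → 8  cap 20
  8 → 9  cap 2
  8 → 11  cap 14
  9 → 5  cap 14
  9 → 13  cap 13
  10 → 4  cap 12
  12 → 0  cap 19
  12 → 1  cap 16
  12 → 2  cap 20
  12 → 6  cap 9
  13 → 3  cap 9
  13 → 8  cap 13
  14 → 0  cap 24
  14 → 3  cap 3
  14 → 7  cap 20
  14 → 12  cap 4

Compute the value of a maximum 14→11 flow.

augment #1: 14→0→2→11 bottleneck 8, total now 8
augment #2: 14→7→8→11 bottleneck 14, total now 22
augment #3: 14→12→2→11 bottleneck 4, total now 26
augment #4: 14→0→1→5→11 bottleneck 16, total now 42
augment #5: 14→3→0→1→5→11 bottleneck 3, total now 45
augment #6: 14→7→0→1→5→11 bottleneck 4, total now 49

Maximum flow value: 49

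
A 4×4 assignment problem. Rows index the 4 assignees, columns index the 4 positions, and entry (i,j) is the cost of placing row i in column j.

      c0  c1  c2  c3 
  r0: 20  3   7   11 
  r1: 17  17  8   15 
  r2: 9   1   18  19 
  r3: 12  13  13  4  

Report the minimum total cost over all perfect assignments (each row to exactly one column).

optimal assignment: row0→col1 (cost 3), row1→col2 (cost 8), row2→col0 (cost 9), row3→col3 (cost 4)
total = 3 + 8 + 9 + 4 = 24

Minimum assignment cost: 24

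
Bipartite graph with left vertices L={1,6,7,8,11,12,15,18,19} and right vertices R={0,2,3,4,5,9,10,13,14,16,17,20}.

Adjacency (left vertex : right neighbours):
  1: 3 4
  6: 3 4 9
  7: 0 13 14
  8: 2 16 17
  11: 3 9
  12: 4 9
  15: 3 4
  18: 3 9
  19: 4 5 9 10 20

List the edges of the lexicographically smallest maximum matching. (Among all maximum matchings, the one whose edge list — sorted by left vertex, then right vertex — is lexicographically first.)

Lex-smallest maximum matching: {(1,3), (6,4), (7,0), (8,2), (11,9), (19,5)}

|M| = 6 (so the lex-smallest maximum matching has 6 edges)
process left vertices in ascending order; for each, take the smallest-labelled available neighbour that still permits 6 edges overall, or leave it unmatched if none does
lex-smallest matching: {1-3, 6-4, 7-0, 8-2, 11-9, 19-5}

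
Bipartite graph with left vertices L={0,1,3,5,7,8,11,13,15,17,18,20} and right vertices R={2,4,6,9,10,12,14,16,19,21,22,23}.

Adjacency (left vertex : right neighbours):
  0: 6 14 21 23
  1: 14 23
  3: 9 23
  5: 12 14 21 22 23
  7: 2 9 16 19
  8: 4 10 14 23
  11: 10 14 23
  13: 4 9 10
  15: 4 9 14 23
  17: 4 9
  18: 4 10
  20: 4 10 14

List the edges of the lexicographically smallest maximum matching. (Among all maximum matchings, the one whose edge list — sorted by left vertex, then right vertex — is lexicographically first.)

Lex-smallest maximum matching: {(0,6), (1,14), (3,9), (5,12), (7,2), (8,4), (11,10), (15,23)}

|M| = 8 (so the lex-smallest maximum matching has 8 edges)
process left vertices in ascending order; for each, take the smallest-labelled available neighbour that still permits 8 edges overall, or leave it unmatched if none does
lex-smallest matching: {0-6, 1-14, 3-9, 5-12, 7-2, 8-4, 11-10, 15-23}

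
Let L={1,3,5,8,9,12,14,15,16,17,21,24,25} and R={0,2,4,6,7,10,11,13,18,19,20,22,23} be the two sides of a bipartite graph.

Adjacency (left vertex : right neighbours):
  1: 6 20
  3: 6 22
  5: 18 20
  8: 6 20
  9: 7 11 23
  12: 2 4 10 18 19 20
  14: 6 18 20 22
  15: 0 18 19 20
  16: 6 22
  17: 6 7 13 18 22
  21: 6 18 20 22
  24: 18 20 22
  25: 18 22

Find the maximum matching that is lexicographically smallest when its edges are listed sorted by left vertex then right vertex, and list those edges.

|M| = 8 (so the lex-smallest maximum matching has 8 edges)
process left vertices in ascending order; for each, take the smallest-labelled available neighbour that still permits 8 edges overall, or leave it unmatched if none does
lex-smallest matching: {1-6, 3-22, 5-18, 8-20, 9-7, 12-2, 15-0, 17-13}

Lex-smallest maximum matching: {(1,6), (3,22), (5,18), (8,20), (9,7), (12,2), (15,0), (17,13)}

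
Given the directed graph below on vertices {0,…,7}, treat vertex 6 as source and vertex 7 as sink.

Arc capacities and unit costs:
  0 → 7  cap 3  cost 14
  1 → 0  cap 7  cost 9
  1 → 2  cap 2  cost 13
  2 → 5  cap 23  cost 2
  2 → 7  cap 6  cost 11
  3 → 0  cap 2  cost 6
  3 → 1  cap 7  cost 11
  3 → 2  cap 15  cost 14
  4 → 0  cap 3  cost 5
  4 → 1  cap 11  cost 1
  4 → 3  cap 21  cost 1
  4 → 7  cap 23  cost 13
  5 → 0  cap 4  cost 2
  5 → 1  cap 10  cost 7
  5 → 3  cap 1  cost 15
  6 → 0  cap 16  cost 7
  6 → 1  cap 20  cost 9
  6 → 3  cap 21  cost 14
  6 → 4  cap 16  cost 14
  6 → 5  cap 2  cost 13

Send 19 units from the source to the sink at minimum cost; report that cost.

shortest-cost path #1: 6→0→7 push 3 @ unit cost 21 (adds 63)
shortest-cost path #2: 6→4→7 push 16 @ unit cost 27 (adds 432)
total cost = 495

Minimum cost for 19 units: 495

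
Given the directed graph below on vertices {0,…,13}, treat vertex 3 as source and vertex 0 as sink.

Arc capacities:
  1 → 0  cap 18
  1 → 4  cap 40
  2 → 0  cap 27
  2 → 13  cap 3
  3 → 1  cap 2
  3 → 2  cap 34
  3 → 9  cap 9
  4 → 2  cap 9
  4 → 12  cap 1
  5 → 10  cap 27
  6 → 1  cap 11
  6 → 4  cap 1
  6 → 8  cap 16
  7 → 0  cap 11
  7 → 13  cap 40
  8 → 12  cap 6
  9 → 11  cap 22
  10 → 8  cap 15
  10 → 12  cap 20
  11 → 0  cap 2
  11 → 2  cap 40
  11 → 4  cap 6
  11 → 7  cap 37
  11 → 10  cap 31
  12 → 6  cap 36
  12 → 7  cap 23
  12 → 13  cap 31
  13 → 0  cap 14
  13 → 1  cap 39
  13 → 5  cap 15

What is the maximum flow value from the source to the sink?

augment #1: 3→1→0 bottleneck 2, total now 2
augment #2: 3→2→0 bottleneck 27, total now 29
augment #3: 3→2→13→0 bottleneck 3, total now 32
augment #4: 3→9→11→0 bottleneck 2, total now 34
augment #5: 3→9→11→7→0 bottleneck 7, total now 41

Maximum flow value: 41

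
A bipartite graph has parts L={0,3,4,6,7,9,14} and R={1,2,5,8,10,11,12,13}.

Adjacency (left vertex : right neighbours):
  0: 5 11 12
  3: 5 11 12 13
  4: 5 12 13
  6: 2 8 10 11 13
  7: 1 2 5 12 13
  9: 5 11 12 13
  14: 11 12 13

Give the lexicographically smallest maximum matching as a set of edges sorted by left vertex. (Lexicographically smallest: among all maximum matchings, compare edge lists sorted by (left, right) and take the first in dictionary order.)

|M| = 6 (so the lex-smallest maximum matching has 6 edges)
process left vertices in ascending order; for each, take the smallest-labelled available neighbour that still permits 6 edges overall, or leave it unmatched if none does
lex-smallest matching: {0-5, 3-11, 4-12, 6-2, 7-1, 9-13}

Lex-smallest maximum matching: {(0,5), (3,11), (4,12), (6,2), (7,1), (9,13)}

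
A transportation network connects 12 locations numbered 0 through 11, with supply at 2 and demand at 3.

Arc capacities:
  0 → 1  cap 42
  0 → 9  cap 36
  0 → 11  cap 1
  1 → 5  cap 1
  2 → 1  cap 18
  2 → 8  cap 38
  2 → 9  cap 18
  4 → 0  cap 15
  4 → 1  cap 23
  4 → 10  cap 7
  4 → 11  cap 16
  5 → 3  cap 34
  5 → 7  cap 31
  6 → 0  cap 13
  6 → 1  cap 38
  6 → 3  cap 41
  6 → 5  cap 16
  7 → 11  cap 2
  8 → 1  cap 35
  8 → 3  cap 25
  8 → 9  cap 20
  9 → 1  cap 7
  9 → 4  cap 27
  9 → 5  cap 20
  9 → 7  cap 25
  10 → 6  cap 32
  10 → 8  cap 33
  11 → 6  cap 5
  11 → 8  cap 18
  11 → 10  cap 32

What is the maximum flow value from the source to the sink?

Maximum flow value: 57

augment #1: 2→8→3 bottleneck 25, total now 25
augment #2: 2→1→5→3 bottleneck 1, total now 26
augment #3: 2→9→5→3 bottleneck 18, total now 44
augment #4: 2→8→9→5→3 bottleneck 2, total now 46
augment #5: 2→8→9→4→10→6→3 bottleneck 7, total now 53
augment #6: 2→8→9→4→11→6→3 bottleneck 4, total now 57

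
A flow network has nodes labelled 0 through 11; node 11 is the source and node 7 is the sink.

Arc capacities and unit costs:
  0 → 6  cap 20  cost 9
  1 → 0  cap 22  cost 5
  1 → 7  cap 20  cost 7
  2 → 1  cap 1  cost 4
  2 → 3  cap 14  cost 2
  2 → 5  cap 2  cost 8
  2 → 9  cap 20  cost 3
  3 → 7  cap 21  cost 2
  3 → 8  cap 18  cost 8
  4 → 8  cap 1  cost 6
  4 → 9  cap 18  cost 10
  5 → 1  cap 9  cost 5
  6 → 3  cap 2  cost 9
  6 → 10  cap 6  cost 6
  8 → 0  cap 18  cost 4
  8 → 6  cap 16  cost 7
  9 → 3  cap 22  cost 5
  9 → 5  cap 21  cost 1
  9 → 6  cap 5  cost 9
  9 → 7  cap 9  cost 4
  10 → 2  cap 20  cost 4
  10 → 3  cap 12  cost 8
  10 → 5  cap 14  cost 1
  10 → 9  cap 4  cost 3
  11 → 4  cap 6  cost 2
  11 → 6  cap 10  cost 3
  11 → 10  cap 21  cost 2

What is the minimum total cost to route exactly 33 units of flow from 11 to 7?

Minimum cost for 33 units: 424

shortest-cost path #1: 11→10→9→7 push 4 @ unit cost 9 (adds 36)
shortest-cost path #2: 11→10→2→3→7 push 14 @ unit cost 10 (adds 140)
shortest-cost path #3: 11→10→3→7 push 3 @ unit cost 12 (adds 36)
shortest-cost path #4: 11→6→3→7 push 2 @ unit cost 14 (adds 28)
shortest-cost path #5: 11→4→9→7 push 5 @ unit cost 16 (adds 80)
shortest-cost path #6: 11→4→9→3→7 push 1 @ unit cost 19 (adds 19)
shortest-cost path #7: 11→6→10→3→7 push 1 @ unit cost 19 (adds 19)
shortest-cost path #8: 11→6→10→5→1→7 push 3 @ unit cost 22 (adds 66)
total cost = 424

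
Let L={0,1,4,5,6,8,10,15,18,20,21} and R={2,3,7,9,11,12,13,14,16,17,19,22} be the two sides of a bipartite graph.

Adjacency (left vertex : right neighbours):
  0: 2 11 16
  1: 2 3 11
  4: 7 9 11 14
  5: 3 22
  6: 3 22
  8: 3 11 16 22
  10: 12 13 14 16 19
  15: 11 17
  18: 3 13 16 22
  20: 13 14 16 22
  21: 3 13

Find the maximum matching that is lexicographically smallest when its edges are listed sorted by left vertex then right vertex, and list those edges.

|M| = 10 (so the lex-smallest maximum matching has 10 edges)
process left vertices in ascending order; for each, take the smallest-labelled available neighbour that still permits 10 edges overall, or leave it unmatched if none does
lex-smallest matching: {0-2, 1-3, 4-7, 5-22, 8-11, 10-12, 15-17, 18-16, 20-14, 21-13}

Lex-smallest maximum matching: {(0,2), (1,3), (4,7), (5,22), (8,11), (10,12), (15,17), (18,16), (20,14), (21,13)}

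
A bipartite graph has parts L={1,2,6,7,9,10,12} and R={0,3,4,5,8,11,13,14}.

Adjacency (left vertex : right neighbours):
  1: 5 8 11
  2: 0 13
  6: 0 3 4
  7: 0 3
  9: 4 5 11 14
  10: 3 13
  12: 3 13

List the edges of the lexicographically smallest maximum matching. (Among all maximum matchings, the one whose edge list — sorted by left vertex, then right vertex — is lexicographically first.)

Lex-smallest maximum matching: {(1,5), (2,0), (6,4), (7,3), (9,11), (10,13)}

|M| = 6 (so the lex-smallest maximum matching has 6 edges)
process left vertices in ascending order; for each, take the smallest-labelled available neighbour that still permits 6 edges overall, or leave it unmatched if none does
lex-smallest matching: {1-5, 2-0, 6-4, 7-3, 9-11, 10-13}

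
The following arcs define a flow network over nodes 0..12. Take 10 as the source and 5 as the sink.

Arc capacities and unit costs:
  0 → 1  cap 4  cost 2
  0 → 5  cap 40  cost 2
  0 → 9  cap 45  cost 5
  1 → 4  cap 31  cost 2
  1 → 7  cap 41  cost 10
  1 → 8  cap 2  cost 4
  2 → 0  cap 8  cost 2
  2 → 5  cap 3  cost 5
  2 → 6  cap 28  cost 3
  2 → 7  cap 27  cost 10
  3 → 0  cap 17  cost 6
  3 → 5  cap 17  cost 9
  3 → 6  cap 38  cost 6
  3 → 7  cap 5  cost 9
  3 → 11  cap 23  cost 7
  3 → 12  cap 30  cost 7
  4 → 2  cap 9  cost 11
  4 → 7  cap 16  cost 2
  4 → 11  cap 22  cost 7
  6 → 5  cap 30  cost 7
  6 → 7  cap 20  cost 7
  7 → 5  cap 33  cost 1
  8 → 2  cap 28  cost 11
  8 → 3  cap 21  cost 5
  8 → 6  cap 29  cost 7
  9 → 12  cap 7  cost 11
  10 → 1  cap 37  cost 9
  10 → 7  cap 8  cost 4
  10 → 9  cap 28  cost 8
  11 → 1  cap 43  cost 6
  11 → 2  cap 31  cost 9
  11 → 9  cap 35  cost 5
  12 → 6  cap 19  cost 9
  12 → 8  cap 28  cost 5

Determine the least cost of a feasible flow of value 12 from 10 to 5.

shortest-cost path #1: 10→7→5 push 8 @ unit cost 5 (adds 40)
shortest-cost path #2: 10→1→4→7→5 push 4 @ unit cost 14 (adds 56)
total cost = 96

Minimum cost for 12 units: 96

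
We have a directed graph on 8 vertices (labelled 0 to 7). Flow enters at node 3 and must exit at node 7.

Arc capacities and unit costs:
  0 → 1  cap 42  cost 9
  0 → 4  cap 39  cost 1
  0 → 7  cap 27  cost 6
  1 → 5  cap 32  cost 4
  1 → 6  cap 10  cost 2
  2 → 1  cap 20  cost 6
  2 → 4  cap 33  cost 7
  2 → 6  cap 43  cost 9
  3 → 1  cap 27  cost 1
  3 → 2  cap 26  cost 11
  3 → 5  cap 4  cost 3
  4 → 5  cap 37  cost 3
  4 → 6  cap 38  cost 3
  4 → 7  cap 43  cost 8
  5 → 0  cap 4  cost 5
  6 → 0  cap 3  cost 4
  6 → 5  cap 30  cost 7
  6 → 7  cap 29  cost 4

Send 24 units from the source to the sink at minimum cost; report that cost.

shortest-cost path #1: 3→1→6→7 push 10 @ unit cost 7 (adds 70)
shortest-cost path #2: 3→5→0→7 push 4 @ unit cost 14 (adds 56)
shortest-cost path #3: 3→2→6→7 push 10 @ unit cost 24 (adds 240)
total cost = 366

Minimum cost for 24 units: 366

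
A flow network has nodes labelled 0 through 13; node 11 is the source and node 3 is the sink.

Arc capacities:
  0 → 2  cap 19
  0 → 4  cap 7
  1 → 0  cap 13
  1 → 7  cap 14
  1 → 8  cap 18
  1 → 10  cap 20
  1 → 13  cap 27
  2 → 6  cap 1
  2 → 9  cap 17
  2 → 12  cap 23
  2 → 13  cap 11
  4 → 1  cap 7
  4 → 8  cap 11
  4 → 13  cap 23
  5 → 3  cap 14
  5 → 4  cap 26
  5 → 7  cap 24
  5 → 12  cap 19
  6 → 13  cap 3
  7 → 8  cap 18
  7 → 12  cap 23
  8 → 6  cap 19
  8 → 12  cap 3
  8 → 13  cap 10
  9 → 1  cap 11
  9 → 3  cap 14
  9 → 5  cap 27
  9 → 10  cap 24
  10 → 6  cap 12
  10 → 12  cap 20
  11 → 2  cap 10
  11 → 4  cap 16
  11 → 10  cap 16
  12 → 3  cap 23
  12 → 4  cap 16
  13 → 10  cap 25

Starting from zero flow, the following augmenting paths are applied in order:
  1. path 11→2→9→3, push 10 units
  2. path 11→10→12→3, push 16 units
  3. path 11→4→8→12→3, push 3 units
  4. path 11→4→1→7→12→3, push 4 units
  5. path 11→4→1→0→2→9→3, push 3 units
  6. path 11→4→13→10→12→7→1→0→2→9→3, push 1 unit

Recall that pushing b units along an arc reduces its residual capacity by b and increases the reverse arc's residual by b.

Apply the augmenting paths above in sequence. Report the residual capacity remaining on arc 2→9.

Residual capacity of (2,9): 3

after path 1 (11→2→9→3, push 10): res(2,9)=7
after path 2 (11→10→12→3, push 16): res(2,9)=7
after path 3 (11→4→8→12→3, push 3): res(2,9)=7
after path 4 (11→4→1→7→12→3, push 4): res(2,9)=7
after path 5 (11→4→1→0→2→9→3, push 3): res(2,9)=4
after path 6 (11→4→13→10→12→7→1→0→2→9→3, push 1): res(2,9)=3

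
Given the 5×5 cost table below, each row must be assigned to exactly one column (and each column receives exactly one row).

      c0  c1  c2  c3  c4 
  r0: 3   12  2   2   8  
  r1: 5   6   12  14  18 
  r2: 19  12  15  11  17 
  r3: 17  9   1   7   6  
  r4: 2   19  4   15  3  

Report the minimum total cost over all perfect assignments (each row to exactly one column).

Minimum assignment cost: 23

optimal assignment: row0→col3 (cost 2), row1→col0 (cost 5), row2→col1 (cost 12), row3→col2 (cost 1), row4→col4 (cost 3)
total = 2 + 5 + 12 + 1 + 3 = 23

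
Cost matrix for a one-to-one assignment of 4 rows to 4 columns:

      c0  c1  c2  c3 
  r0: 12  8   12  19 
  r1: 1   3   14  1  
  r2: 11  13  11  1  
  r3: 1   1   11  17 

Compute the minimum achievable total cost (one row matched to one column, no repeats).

optimal assignment: row0→col2 (cost 12), row1→col0 (cost 1), row2→col3 (cost 1), row3→col1 (cost 1)
total = 12 + 1 + 1 + 1 = 15

Minimum assignment cost: 15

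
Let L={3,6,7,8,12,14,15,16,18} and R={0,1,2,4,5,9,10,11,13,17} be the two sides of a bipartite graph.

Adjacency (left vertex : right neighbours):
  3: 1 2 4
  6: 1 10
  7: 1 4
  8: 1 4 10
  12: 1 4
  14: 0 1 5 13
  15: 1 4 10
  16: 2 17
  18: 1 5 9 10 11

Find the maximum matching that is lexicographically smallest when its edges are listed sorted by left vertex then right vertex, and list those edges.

Lex-smallest maximum matching: {(3,2), (6,1), (7,4), (8,10), (14,0), (16,17), (18,5)}

|M| = 7 (so the lex-smallest maximum matching has 7 edges)
process left vertices in ascending order; for each, take the smallest-labelled available neighbour that still permits 7 edges overall, or leave it unmatched if none does
lex-smallest matching: {3-2, 6-1, 7-4, 8-10, 14-0, 16-17, 18-5}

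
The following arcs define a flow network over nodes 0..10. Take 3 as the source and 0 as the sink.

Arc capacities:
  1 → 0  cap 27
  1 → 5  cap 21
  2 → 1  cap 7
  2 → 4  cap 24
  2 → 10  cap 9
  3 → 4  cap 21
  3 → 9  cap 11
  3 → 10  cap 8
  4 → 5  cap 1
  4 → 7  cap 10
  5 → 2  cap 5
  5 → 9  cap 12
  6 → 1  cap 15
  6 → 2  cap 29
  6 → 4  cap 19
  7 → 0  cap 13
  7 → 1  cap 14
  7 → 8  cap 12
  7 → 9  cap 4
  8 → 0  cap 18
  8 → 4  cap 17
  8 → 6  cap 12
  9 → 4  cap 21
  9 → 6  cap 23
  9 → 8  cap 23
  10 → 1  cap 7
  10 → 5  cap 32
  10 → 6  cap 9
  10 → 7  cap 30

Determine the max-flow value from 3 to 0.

Maximum flow value: 30

augment #1: 3→4→7→0 bottleneck 10, total now 10
augment #2: 3→9→8→0 bottleneck 11, total now 21
augment #3: 3→10→1→0 bottleneck 7, total now 28
augment #4: 3→10→7→0 bottleneck 1, total now 29
augment #5: 3→4→5→2→1→0 bottleneck 1, total now 30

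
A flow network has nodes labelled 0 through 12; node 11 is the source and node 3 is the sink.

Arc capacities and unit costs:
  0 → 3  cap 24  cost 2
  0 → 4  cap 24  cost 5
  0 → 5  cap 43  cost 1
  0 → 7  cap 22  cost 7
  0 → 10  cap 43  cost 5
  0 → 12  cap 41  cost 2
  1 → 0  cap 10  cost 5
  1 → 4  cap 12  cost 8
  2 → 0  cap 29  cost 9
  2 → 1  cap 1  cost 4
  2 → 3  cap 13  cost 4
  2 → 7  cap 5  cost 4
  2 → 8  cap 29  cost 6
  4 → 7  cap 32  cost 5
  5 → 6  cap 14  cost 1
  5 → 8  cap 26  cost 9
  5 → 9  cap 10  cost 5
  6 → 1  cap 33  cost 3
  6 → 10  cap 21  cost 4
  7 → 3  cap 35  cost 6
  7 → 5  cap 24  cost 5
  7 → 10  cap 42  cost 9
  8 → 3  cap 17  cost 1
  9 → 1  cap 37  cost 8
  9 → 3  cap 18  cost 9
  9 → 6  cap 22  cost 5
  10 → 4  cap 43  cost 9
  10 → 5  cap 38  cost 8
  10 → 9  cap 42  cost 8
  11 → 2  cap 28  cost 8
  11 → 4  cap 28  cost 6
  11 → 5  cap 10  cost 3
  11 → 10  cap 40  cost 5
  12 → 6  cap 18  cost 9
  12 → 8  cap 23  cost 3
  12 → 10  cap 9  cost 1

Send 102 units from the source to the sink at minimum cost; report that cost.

shortest-cost path #1: 11→2→3 push 13 @ unit cost 12 (adds 156)
shortest-cost path #2: 11→5→8→3 push 10 @ unit cost 13 (adds 130)
shortest-cost path #3: 11→2→8→3 push 7 @ unit cost 15 (adds 105)
shortest-cost path #4: 11→2→8→5→6→1→0→3 push 8 @ unit cost 16 (adds 128)
shortest-cost path #5: 11→4→7→3 push 28 @ unit cost 17 (adds 476)
shortest-cost path #6: 11→10→9→3 push 18 @ unit cost 22 (adds 396)
shortest-cost path #7: 11→10→5→6→1→0→3 push 2 @ unit cost 24 (adds 48)
shortest-cost path #8: 11→10→4→7→3 push 4 @ unit cost 25 (adds 100)
shortest-cost path #9: 11→10→5→8→2→7→3 push 3 @ unit cost 26 (adds 78)
shortest-cost path #10: 11→10→5→8→2→0→3 push 9 @ unit cost 27 (adds 243)
total cost = 1860

Minimum cost for 102 units: 1860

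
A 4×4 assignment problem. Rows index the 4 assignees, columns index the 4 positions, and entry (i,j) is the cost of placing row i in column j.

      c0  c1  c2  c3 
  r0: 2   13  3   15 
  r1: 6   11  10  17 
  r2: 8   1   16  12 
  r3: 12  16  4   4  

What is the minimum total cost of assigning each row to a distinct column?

optimal assignment: row0→col2 (cost 3), row1→col0 (cost 6), row2→col1 (cost 1), row3→col3 (cost 4)
total = 3 + 6 + 1 + 4 = 14

Minimum assignment cost: 14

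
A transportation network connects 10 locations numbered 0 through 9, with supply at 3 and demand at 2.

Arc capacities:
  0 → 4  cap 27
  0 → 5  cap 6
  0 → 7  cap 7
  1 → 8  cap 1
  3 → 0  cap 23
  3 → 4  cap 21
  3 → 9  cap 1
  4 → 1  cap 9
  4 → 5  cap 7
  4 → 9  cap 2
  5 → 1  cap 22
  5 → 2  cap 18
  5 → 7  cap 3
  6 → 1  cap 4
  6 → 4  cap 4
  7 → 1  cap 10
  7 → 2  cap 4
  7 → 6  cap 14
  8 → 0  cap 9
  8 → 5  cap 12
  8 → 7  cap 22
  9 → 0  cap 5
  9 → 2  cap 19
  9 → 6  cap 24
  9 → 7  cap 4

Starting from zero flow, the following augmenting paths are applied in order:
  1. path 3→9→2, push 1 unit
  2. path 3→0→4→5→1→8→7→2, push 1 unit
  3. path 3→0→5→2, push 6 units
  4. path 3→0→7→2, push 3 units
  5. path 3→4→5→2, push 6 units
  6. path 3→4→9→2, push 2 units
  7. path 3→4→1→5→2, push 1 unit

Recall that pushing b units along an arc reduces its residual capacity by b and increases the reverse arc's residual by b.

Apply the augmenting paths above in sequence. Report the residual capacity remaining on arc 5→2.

after path 1 (3→9→2, push 1): res(5,2)=18
after path 2 (3→0→4→5→1→8→7→2, push 1): res(5,2)=18
after path 3 (3→0→5→2, push 6): res(5,2)=12
after path 4 (3→0→7→2, push 3): res(5,2)=12
after path 5 (3→4→5→2, push 6): res(5,2)=6
after path 6 (3→4→9→2, push 2): res(5,2)=6
after path 7 (3→4→1→5→2, push 1): res(5,2)=5

Residual capacity of (5,2): 5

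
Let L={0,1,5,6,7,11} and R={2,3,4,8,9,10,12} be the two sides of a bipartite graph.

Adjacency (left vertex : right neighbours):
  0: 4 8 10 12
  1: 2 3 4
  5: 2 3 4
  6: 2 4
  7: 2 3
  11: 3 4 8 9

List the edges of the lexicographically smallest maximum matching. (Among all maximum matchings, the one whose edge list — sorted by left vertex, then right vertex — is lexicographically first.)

|M| = 5 (so the lex-smallest maximum matching has 5 edges)
process left vertices in ascending order; for each, take the smallest-labelled available neighbour that still permits 5 edges overall, or leave it unmatched if none does
lex-smallest matching: {0-8, 1-2, 5-3, 6-4, 11-9}

Lex-smallest maximum matching: {(0,8), (1,2), (5,3), (6,4), (11,9)}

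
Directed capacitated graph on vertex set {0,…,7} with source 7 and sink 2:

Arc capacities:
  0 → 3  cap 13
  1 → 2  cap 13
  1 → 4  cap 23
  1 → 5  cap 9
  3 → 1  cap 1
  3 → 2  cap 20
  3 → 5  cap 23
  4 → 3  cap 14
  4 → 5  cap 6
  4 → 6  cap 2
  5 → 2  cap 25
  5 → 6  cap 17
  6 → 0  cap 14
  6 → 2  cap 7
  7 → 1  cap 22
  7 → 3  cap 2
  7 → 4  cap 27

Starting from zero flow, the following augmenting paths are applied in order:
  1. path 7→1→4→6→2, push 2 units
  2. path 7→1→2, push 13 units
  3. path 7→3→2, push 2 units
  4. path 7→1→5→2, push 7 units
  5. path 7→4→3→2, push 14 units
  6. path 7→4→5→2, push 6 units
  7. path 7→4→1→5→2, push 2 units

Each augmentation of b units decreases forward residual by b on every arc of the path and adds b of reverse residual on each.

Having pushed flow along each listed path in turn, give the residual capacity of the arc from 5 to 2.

after path 1 (7→1→4→6→2, push 2): res(5,2)=25
after path 2 (7→1→2, push 13): res(5,2)=25
after path 3 (7→3→2, push 2): res(5,2)=25
after path 4 (7→1→5→2, push 7): res(5,2)=18
after path 5 (7→4→3→2, push 14): res(5,2)=18
after path 6 (7→4→5→2, push 6): res(5,2)=12
after path 7 (7→4→1→5→2, push 2): res(5,2)=10

Residual capacity of (5,2): 10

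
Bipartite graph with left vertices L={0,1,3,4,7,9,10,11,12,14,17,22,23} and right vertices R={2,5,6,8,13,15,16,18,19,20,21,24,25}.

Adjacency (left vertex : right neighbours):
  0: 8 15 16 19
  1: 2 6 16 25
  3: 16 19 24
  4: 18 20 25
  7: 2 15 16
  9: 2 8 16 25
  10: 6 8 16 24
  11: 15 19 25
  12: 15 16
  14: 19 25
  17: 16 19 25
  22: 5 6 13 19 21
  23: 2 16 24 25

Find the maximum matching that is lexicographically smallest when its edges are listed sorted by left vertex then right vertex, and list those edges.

|M| = 10 (so the lex-smallest maximum matching has 10 edges)
process left vertices in ascending order; for each, take the smallest-labelled available neighbour that still permits 10 edges overall, or leave it unmatched if none does
lex-smallest matching: {0-8, 1-2, 3-16, 4-18, 7-15, 9-25, 10-6, 11-19, 22-5, 23-24}

Lex-smallest maximum matching: {(0,8), (1,2), (3,16), (4,18), (7,15), (9,25), (10,6), (11,19), (22,5), (23,24)}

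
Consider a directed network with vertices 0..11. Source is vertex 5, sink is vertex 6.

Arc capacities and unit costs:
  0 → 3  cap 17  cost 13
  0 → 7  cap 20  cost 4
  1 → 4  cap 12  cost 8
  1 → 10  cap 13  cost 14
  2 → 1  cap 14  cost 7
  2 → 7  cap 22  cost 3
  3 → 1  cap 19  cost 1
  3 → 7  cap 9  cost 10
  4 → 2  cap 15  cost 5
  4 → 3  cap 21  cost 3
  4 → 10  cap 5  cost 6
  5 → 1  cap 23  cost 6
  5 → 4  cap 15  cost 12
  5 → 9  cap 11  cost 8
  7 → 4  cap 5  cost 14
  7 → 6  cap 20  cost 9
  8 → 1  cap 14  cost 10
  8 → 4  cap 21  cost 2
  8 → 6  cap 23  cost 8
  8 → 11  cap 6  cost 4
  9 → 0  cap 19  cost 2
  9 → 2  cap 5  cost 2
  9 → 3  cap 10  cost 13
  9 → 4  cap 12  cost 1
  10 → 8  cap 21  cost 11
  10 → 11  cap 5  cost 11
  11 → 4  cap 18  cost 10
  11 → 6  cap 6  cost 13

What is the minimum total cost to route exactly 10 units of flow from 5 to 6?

shortest-cost path #1: 5→9→2→7→6 push 5 @ unit cost 22 (adds 110)
shortest-cost path #2: 5→9→0→7→6 push 5 @ unit cost 23 (adds 115)
total cost = 225

Minimum cost for 10 units: 225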